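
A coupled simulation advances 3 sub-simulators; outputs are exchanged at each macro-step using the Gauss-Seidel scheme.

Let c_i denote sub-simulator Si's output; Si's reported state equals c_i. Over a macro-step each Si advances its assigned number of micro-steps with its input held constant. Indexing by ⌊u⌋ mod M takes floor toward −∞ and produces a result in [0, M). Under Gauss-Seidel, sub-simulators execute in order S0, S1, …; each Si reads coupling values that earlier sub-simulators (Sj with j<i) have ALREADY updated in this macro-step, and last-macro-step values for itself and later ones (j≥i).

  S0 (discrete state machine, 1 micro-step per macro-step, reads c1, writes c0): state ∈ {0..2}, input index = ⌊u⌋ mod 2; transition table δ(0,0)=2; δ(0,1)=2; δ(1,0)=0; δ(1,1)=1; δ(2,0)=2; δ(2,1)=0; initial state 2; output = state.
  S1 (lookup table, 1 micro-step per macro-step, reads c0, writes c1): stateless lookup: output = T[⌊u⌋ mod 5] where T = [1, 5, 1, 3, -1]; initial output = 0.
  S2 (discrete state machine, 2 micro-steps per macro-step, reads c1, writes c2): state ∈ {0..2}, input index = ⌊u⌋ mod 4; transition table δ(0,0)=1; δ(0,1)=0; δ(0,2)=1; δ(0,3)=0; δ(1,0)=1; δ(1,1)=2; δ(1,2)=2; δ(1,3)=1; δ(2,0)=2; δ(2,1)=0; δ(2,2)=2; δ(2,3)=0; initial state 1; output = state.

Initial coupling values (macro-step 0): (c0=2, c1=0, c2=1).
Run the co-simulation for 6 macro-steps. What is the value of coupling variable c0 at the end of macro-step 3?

c0 at macro-step 3 = 2

macro 1: S0 reads c1=0 → after 1×micro: 2; S1 reads c0=2 → after 1×micro: 1; S2 reads c1=1 → after 2×micro: 0 ⇒ (c0=2, c1=1, c2=0)
macro 2: S0 reads c1=1 → after 1×micro: 0; S1 reads c0=0 → after 1×micro: 1; S2 reads c1=1 → after 2×micro: 0 ⇒ (c0=0, c1=1, c2=0)
macro 3: S0 reads c1=1 → after 1×micro: 2; S1 reads c0=2 → after 1×micro: 1; S2 reads c1=1 → after 2×micro: 0 ⇒ (c0=2, c1=1, c2=0)
macro 4: S0 reads c1=1 → after 1×micro: 0; S1 reads c0=0 → after 1×micro: 1; S2 reads c1=1 → after 2×micro: 0 ⇒ (c0=0, c1=1, c2=0)
macro 5: S0 reads c1=1 → after 1×micro: 2; S1 reads c0=2 → after 1×micro: 1; S2 reads c1=1 → after 2×micro: 0 ⇒ (c0=2, c1=1, c2=0)
macro 6: S0 reads c1=1 → after 1×micro: 0; S1 reads c0=0 → after 1×micro: 1; S2 reads c1=1 → after 2×micro: 0 ⇒ (c0=0, c1=1, c2=0)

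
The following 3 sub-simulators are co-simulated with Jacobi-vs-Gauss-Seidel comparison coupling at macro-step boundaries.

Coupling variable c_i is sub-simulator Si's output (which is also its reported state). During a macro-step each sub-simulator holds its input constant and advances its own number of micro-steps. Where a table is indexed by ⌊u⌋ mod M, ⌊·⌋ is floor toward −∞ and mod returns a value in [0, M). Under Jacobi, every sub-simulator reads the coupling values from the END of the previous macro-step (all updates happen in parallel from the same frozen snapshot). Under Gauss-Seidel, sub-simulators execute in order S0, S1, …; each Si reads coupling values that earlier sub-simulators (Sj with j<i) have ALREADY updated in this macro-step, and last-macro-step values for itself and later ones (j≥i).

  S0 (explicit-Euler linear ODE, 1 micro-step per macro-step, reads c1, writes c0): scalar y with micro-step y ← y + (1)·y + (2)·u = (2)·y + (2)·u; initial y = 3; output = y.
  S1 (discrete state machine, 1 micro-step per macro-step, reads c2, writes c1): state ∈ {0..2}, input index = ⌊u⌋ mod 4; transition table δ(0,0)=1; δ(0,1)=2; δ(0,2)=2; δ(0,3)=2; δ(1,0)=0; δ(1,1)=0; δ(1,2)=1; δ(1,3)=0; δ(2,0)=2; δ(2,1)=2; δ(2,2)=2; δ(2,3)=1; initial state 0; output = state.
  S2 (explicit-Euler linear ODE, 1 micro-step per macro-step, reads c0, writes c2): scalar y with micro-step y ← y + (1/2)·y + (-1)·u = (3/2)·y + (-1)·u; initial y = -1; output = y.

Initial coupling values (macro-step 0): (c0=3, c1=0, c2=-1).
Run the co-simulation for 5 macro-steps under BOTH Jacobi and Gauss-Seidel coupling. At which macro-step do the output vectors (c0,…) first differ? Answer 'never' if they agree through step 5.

[Jacobi] macro 1: S0 reads c1=0 → after 1×micro: 6; S1 reads c2=-1 → after 1×micro: 2; S2 reads c0=3 → after 1×micro: -9/2 ⇒ (c0=6, c1=2, c2=-9/2)
[Jacobi] macro 2: S0 reads c1=2 → after 1×micro: 16; S1 reads c2=-9/2 → after 1×micro: 1; S2 reads c0=6 → after 1×micro: -51/4 ⇒ (c0=16, c1=1, c2=-51/4)
[Jacobi] macro 3: S0 reads c1=1 → after 1×micro: 34; S1 reads c2=-51/4 → after 1×micro: 0; S2 reads c0=16 → after 1×micro: -281/8 ⇒ (c0=34, c1=0, c2=-281/8)
[Jacobi] macro 4: S0 reads c1=0 → after 1×micro: 68; S1 reads c2=-281/8 → after 1×micro: 1; S2 reads c0=34 → after 1×micro: -1387/16 ⇒ (c0=68, c1=1, c2=-1387/16)
[Jacobi] macro 5: S0 reads c1=1 → after 1×micro: 138; S1 reads c2=-1387/16 → after 1×micro: 0; S2 reads c0=68 → after 1×micro: -6337/32 ⇒ (c0=138, c1=0, c2=-6337/32)
[Gauss-Seidel] macro 1: S0 reads c1=0 → after 1×micro: 6; S1 reads c2=-1 → after 1×micro: 2; S2 reads c0=6 → after 1×micro: -15/2 ⇒ (c0=6, c1=2, c2=-15/2)
[Gauss-Seidel] macro 2: S0 reads c1=2 → after 1×micro: 16; S1 reads c2=-15/2 → after 1×micro: 2; S2 reads c0=16 → after 1×micro: -109/4 ⇒ (c0=16, c1=2, c2=-109/4)
[Gauss-Seidel] macro 3: S0 reads c1=2 → after 1×micro: 36; S1 reads c2=-109/4 → after 1×micro: 2; S2 reads c0=36 → after 1×micro: -615/8 ⇒ (c0=36, c1=2, c2=-615/8)
[Gauss-Seidel] macro 4: S0 reads c1=2 → after 1×micro: 76; S1 reads c2=-615/8 → after 1×micro: 1; S2 reads c0=76 → after 1×micro: -3061/16 ⇒ (c0=76, c1=1, c2=-3061/16)
[Gauss-Seidel] macro 5: S0 reads c1=1 → after 1×micro: 154; S1 reads c2=-3061/16 → after 1×micro: 0; S2 reads c0=154 → after 1×micro: -14111/32 ⇒ (c0=154, c1=0, c2=-14111/32)

first divergence at macro-step: 1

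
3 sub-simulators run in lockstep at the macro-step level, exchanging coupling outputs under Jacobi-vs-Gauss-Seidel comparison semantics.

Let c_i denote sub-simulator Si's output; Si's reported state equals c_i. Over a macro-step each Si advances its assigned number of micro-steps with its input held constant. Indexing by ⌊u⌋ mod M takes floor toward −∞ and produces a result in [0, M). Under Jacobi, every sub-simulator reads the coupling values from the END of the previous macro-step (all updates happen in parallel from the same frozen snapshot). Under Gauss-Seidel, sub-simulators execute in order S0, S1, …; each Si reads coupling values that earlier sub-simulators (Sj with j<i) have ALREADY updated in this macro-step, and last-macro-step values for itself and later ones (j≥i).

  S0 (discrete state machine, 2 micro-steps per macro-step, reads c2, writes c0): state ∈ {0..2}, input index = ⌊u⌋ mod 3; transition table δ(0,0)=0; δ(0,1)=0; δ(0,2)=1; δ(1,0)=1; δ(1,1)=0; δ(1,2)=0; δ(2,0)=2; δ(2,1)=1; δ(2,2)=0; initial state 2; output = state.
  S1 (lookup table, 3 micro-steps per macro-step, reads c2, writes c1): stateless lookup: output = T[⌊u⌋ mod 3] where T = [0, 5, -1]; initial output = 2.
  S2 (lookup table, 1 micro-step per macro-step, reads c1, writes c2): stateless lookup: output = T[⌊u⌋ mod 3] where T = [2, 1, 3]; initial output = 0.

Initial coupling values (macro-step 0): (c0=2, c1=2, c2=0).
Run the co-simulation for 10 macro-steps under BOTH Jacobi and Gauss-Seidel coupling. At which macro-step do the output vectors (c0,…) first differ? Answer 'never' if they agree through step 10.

[Jacobi] macro 1: S0 reads c2=0 → after 2×micro: 2; S1 reads c2=0 → after 3×micro: 0; S2 reads c1=2 → after 1×micro: 3 ⇒ (c0=2, c1=0, c2=3)
[Jacobi] macro 2: S0 reads c2=3 → after 2×micro: 2; S1 reads c2=3 → after 3×micro: 0; S2 reads c1=0 → after 1×micro: 2 ⇒ (c0=2, c1=0, c2=2)
[Jacobi] macro 3: S0 reads c2=2 → after 2×micro: 1; S1 reads c2=2 → after 3×micro: -1; S2 reads c1=0 → after 1×micro: 2 ⇒ (c0=1, c1=-1, c2=2)
[Jacobi] macro 4: S0 reads c2=2 → after 2×micro: 1; S1 reads c2=2 → after 3×micro: -1; S2 reads c1=-1 → after 1×micro: 3 ⇒ (c0=1, c1=-1, c2=3)
[Jacobi] macro 5: S0 reads c2=3 → after 2×micro: 1; S1 reads c2=3 → after 3×micro: 0; S2 reads c1=-1 → after 1×micro: 3 ⇒ (c0=1, c1=0, c2=3)
[Jacobi] macro 6: S0 reads c2=3 → after 2×micro: 1; S1 reads c2=3 → after 3×micro: 0; S2 reads c1=0 → after 1×micro: 2 ⇒ (c0=1, c1=0, c2=2)
[Jacobi] macro 7: S0 reads c2=2 → after 2×micro: 1; S1 reads c2=2 → after 3×micro: -1; S2 reads c1=0 → after 1×micro: 2 ⇒ (c0=1, c1=-1, c2=2)
[Jacobi] macro 8: S0 reads c2=2 → after 2×micro: 1; S1 reads c2=2 → after 3×micro: -1; S2 reads c1=-1 → after 1×micro: 3 ⇒ (c0=1, c1=-1, c2=3)
[Jacobi] macro 9: S0 reads c2=3 → after 2×micro: 1; S1 reads c2=3 → after 3×micro: 0; S2 reads c1=-1 → after 1×micro: 3 ⇒ (c0=1, c1=0, c2=3)
[Jacobi] macro 10: S0 reads c2=3 → after 2×micro: 1; S1 reads c2=3 → after 3×micro: 0; S2 reads c1=0 → after 1×micro: 2 ⇒ (c0=1, c1=0, c2=2)
[Gauss-Seidel] macro 1: S0 reads c2=0 → after 2×micro: 2; S1 reads c2=0 → after 3×micro: 0; S2 reads c1=0 → after 1×micro: 2 ⇒ (c0=2, c1=0, c2=2)
[Gauss-Seidel] macro 2: S0 reads c2=2 → after 2×micro: 1; S1 reads c2=2 → after 3×micro: -1; S2 reads c1=-1 → after 1×micro: 3 ⇒ (c0=1, c1=-1, c2=3)
[Gauss-Seidel] macro 3: S0 reads c2=3 → after 2×micro: 1; S1 reads c2=3 → after 3×micro: 0; S2 reads c1=0 → after 1×micro: 2 ⇒ (c0=1, c1=0, c2=2)
[Gauss-Seidel] macro 4: S0 reads c2=2 → after 2×micro: 1; S1 reads c2=2 → after 3×micro: -1; S2 reads c1=-1 → after 1×micro: 3 ⇒ (c0=1, c1=-1, c2=3)
[Gauss-Seidel] macro 5: S0 reads c2=3 → after 2×micro: 1; S1 reads c2=3 → after 3×micro: 0; S2 reads c1=0 → after 1×micro: 2 ⇒ (c0=1, c1=0, c2=2)
[Gauss-Seidel] macro 6: S0 reads c2=2 → after 2×micro: 1; S1 reads c2=2 → after 3×micro: -1; S2 reads c1=-1 → after 1×micro: 3 ⇒ (c0=1, c1=-1, c2=3)
[Gauss-Seidel] macro 7: S0 reads c2=3 → after 2×micro: 1; S1 reads c2=3 → after 3×micro: 0; S2 reads c1=0 → after 1×micro: 2 ⇒ (c0=1, c1=0, c2=2)
[Gauss-Seidel] macro 8: S0 reads c2=2 → after 2×micro: 1; S1 reads c2=2 → after 3×micro: -1; S2 reads c1=-1 → after 1×micro: 3 ⇒ (c0=1, c1=-1, c2=3)
[Gauss-Seidel] macro 9: S0 reads c2=3 → after 2×micro: 1; S1 reads c2=3 → after 3×micro: 0; S2 reads c1=0 → after 1×micro: 2 ⇒ (c0=1, c1=0, c2=2)
[Gauss-Seidel] macro 10: S0 reads c2=2 → after 2×micro: 1; S1 reads c2=2 → after 3×micro: -1; S2 reads c1=-1 → after 1×micro: 3 ⇒ (c0=1, c1=-1, c2=3)

first divergence at macro-step: 1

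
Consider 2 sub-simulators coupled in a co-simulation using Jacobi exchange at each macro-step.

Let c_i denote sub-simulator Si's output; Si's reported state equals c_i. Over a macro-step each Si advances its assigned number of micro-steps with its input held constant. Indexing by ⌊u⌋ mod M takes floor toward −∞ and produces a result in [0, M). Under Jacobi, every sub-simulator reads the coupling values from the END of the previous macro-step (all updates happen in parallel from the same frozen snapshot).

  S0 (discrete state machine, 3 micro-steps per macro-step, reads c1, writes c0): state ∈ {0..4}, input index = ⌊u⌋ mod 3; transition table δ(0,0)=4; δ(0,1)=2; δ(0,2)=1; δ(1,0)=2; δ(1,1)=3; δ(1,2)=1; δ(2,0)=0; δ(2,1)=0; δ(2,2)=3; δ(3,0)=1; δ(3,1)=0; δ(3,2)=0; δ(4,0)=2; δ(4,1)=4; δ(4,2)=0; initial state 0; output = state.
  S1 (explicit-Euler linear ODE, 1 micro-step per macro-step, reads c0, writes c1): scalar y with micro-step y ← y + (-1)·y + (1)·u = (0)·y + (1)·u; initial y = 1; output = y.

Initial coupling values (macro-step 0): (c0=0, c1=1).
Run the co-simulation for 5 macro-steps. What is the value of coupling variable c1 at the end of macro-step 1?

c1 at macro-step 1 = 0

macro 1: S0 reads c1=1 → after 3×micro: 2; S1 reads c0=0 → after 1×micro: 0 ⇒ (c0=2, c1=0)
macro 2: S0 reads c1=0 → after 3×micro: 2; S1 reads c0=2 → after 1×micro: 2 ⇒ (c0=2, c1=2)
macro 3: S0 reads c1=2 → after 3×micro: 1; S1 reads c0=2 → after 1×micro: 2 ⇒ (c0=1, c1=2)
macro 4: S0 reads c1=2 → after 3×micro: 1; S1 reads c0=1 → after 1×micro: 1 ⇒ (c0=1, c1=1)
macro 5: S0 reads c1=1 → after 3×micro: 2; S1 reads c0=1 → after 1×micro: 1 ⇒ (c0=2, c1=1)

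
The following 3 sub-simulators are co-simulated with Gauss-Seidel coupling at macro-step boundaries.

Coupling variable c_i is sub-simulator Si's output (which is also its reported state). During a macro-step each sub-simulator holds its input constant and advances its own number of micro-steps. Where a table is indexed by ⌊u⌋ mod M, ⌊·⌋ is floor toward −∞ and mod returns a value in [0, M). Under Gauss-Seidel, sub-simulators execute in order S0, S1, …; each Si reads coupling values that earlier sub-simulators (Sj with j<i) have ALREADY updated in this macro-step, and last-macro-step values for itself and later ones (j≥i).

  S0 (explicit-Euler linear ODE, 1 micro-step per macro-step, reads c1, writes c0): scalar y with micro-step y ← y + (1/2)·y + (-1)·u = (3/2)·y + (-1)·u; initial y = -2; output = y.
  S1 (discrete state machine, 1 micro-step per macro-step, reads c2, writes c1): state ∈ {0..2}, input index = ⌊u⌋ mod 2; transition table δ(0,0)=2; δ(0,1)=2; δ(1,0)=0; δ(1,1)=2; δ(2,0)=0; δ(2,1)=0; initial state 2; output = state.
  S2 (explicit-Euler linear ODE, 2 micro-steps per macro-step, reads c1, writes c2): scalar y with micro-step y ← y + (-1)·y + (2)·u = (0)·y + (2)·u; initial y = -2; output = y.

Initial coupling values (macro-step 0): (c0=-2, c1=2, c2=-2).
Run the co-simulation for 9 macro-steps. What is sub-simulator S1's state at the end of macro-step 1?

macro 1: S0 reads c1=2 → after 1×micro: -5; S1 reads c2=-2 → after 1×micro: 0; S2 reads c1=0 → after 2×micro: 0 ⇒ (c0=-5, c1=0, c2=0)
macro 2: S0 reads c1=0 → after 1×micro: -15/2; S1 reads c2=0 → after 1×micro: 2; S2 reads c1=2 → after 2×micro: 4 ⇒ (c0=-15/2, c1=2, c2=4)
macro 3: S0 reads c1=2 → after 1×micro: -53/4; S1 reads c2=4 → after 1×micro: 0; S2 reads c1=0 → after 2×micro: 0 ⇒ (c0=-53/4, c1=0, c2=0)
macro 4: S0 reads c1=0 → after 1×micro: -159/8; S1 reads c2=0 → after 1×micro: 2; S2 reads c1=2 → after 2×micro: 4 ⇒ (c0=-159/8, c1=2, c2=4)
macro 5: S0 reads c1=2 → after 1×micro: -509/16; S1 reads c2=4 → after 1×micro: 0; S2 reads c1=0 → after 2×micro: 0 ⇒ (c0=-509/16, c1=0, c2=0)
macro 6: S0 reads c1=0 → after 1×micro: -1527/32; S1 reads c2=0 → after 1×micro: 2; S2 reads c1=2 → after 2×micro: 4 ⇒ (c0=-1527/32, c1=2, c2=4)
macro 7: S0 reads c1=2 → after 1×micro: -4709/64; S1 reads c2=4 → after 1×micro: 0; S2 reads c1=0 → after 2×micro: 0 ⇒ (c0=-4709/64, c1=0, c2=0)
macro 8: S0 reads c1=0 → after 1×micro: -14127/128; S1 reads c2=0 → after 1×micro: 2; S2 reads c1=2 → after 2×micro: 4 ⇒ (c0=-14127/128, c1=2, c2=4)
macro 9: S0 reads c1=2 → after 1×micro: -42893/256; S1 reads c2=4 → after 1×micro: 0; S2 reads c1=0 → after 2×micro: 0 ⇒ (c0=-42893/256, c1=0, c2=0)

S1 state at macro-step 1 = 0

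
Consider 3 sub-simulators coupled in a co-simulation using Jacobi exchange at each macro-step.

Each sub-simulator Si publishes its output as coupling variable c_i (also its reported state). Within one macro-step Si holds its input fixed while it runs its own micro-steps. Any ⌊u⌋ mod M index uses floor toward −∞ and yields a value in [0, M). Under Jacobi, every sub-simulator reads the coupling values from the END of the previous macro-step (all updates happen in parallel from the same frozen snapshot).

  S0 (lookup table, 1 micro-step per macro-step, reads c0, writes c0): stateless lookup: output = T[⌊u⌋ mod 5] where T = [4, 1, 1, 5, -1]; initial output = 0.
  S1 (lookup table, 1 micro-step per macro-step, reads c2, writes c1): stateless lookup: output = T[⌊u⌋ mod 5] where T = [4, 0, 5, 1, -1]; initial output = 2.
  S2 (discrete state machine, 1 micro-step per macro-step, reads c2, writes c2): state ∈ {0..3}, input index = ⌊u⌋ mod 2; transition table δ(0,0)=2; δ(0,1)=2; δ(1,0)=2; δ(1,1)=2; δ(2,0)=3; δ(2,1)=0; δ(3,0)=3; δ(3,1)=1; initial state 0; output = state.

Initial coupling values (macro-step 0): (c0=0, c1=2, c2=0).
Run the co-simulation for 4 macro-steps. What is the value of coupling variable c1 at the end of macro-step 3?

c1 at macro-step 3 = 1

macro 1: S0 reads c0=0 → after 1×micro: 4; S1 reads c2=0 → after 1×micro: 4; S2 reads c2=0 → after 1×micro: 2 ⇒ (c0=4, c1=4, c2=2)
macro 2: S0 reads c0=4 → after 1×micro: -1; S1 reads c2=2 → after 1×micro: 5; S2 reads c2=2 → after 1×micro: 3 ⇒ (c0=-1, c1=5, c2=3)
macro 3: S0 reads c0=-1 → after 1×micro: -1; S1 reads c2=3 → after 1×micro: 1; S2 reads c2=3 → after 1×micro: 1 ⇒ (c0=-1, c1=1, c2=1)
macro 4: S0 reads c0=-1 → after 1×micro: -1; S1 reads c2=1 → after 1×micro: 0; S2 reads c2=1 → after 1×micro: 2 ⇒ (c0=-1, c1=0, c2=2)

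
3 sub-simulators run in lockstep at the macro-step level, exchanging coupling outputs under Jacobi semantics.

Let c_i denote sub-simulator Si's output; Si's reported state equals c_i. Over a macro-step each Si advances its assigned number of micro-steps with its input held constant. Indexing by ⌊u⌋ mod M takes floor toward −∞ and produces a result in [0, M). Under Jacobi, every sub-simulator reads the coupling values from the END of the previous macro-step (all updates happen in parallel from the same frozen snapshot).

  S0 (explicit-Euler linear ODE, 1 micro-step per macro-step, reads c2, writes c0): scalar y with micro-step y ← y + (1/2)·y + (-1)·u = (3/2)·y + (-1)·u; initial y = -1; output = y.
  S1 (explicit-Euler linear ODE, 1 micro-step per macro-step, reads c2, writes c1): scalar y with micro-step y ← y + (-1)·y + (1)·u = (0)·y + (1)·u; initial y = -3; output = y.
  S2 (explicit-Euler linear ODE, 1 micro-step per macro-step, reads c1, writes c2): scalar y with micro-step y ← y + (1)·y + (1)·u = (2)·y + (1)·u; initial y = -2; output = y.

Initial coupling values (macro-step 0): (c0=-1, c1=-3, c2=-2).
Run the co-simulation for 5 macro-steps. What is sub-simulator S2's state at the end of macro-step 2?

macro 1: S0 reads c2=-2 → after 1×micro: 1/2; S1 reads c2=-2 → after 1×micro: -2; S2 reads c1=-3 → after 1×micro: -7 ⇒ (c0=1/2, c1=-2, c2=-7)
macro 2: S0 reads c2=-7 → after 1×micro: 31/4; S1 reads c2=-7 → after 1×micro: -7; S2 reads c1=-2 → after 1×micro: -16 ⇒ (c0=31/4, c1=-7, c2=-16)
macro 3: S0 reads c2=-16 → after 1×micro: 221/8; S1 reads c2=-16 → after 1×micro: -16; S2 reads c1=-7 → after 1×micro: -39 ⇒ (c0=221/8, c1=-16, c2=-39)
macro 4: S0 reads c2=-39 → after 1×micro: 1287/16; S1 reads c2=-39 → after 1×micro: -39; S2 reads c1=-16 → after 1×micro: -94 ⇒ (c0=1287/16, c1=-39, c2=-94)
macro 5: S0 reads c2=-94 → after 1×micro: 6869/32; S1 reads c2=-94 → after 1×micro: -94; S2 reads c1=-39 → after 1×micro: -227 ⇒ (c0=6869/32, c1=-94, c2=-227)

S2 state at macro-step 2 = -16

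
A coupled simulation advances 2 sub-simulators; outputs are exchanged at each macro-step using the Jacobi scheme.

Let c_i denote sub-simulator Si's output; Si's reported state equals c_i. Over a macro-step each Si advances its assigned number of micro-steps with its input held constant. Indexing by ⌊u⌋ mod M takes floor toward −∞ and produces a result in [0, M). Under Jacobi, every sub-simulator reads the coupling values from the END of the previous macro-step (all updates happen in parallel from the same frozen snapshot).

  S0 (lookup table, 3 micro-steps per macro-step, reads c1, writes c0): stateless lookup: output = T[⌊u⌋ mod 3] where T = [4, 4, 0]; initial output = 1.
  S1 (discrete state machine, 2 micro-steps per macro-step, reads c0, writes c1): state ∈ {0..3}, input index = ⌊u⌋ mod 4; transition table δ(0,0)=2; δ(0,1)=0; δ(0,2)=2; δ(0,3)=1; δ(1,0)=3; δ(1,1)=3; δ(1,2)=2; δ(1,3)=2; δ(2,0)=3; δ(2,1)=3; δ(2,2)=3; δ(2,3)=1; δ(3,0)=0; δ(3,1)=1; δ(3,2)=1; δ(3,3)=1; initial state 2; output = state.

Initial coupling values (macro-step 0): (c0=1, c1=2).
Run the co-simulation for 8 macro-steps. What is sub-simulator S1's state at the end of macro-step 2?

S1 state at macro-step 2 = 0

macro 1: S0 reads c1=2 → after 3×micro: 0; S1 reads c0=1 → after 2×micro: 1 ⇒ (c0=0, c1=1)
macro 2: S0 reads c1=1 → after 3×micro: 4; S1 reads c0=0 → after 2×micro: 0 ⇒ (c0=4, c1=0)
macro 3: S0 reads c1=0 → after 3×micro: 4; S1 reads c0=4 → after 2×micro: 3 ⇒ (c0=4, c1=3)
macro 4: S0 reads c1=3 → after 3×micro: 4; S1 reads c0=4 → after 2×micro: 2 ⇒ (c0=4, c1=2)
macro 5: S0 reads c1=2 → after 3×micro: 0; S1 reads c0=4 → after 2×micro: 0 ⇒ (c0=0, c1=0)
macro 6: S0 reads c1=0 → after 3×micro: 4; S1 reads c0=0 → after 2×micro: 3 ⇒ (c0=4, c1=3)
macro 7: S0 reads c1=3 → after 3×micro: 4; S1 reads c0=4 → after 2×micro: 2 ⇒ (c0=4, c1=2)
macro 8: S0 reads c1=2 → after 3×micro: 0; S1 reads c0=4 → after 2×micro: 0 ⇒ (c0=0, c1=0)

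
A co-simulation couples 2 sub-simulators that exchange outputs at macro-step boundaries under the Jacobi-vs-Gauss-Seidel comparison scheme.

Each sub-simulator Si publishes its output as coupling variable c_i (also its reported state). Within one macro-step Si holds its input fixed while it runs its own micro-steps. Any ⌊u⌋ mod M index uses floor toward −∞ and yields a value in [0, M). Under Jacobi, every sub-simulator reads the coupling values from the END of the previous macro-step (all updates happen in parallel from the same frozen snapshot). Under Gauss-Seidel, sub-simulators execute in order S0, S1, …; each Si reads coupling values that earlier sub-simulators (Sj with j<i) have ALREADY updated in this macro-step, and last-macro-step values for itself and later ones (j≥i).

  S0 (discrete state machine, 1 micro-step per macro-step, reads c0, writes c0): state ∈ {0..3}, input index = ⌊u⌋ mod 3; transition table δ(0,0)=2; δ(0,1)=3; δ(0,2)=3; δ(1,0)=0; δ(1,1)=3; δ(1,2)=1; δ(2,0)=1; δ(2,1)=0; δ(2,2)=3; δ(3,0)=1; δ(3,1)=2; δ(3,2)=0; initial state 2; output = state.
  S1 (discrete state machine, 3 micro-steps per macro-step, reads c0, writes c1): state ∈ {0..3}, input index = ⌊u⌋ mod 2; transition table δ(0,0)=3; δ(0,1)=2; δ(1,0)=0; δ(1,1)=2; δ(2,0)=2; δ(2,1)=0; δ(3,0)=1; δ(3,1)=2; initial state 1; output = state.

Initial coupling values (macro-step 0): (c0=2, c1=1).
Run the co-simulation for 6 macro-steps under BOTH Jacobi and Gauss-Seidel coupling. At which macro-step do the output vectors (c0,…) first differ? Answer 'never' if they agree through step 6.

first divergence at macro-step: 1

[Jacobi] macro 1: S0 reads c0=2 → after 1×micro: 3; S1 reads c0=2 → after 3×micro: 1 ⇒ (c0=3, c1=1)
[Jacobi] macro 2: S0 reads c0=3 → after 1×micro: 1; S1 reads c0=3 → after 3×micro: 2 ⇒ (c0=1, c1=2)
[Jacobi] macro 3: S0 reads c0=1 → after 1×micro: 3; S1 reads c0=1 → after 3×micro: 0 ⇒ (c0=3, c1=0)
[Jacobi] macro 4: S0 reads c0=3 → after 1×micro: 1; S1 reads c0=3 → after 3×micro: 2 ⇒ (c0=1, c1=2)
[Jacobi] macro 5: S0 reads c0=1 → after 1×micro: 3; S1 reads c0=1 → after 3×micro: 0 ⇒ (c0=3, c1=0)
[Jacobi] macro 6: S0 reads c0=3 → after 1×micro: 1; S1 reads c0=3 → after 3×micro: 2 ⇒ (c0=1, c1=2)
[Gauss-Seidel] macro 1: S0 reads c0=2 → after 1×micro: 3; S1 reads c0=3 → after 3×micro: 2 ⇒ (c0=3, c1=2)
[Gauss-Seidel] macro 2: S0 reads c0=3 → after 1×micro: 1; S1 reads c0=1 → after 3×micro: 0 ⇒ (c0=1, c1=0)
[Gauss-Seidel] macro 3: S0 reads c0=1 → after 1×micro: 3; S1 reads c0=3 → after 3×micro: 2 ⇒ (c0=3, c1=2)
[Gauss-Seidel] macro 4: S0 reads c0=3 → after 1×micro: 1; S1 reads c0=1 → after 3×micro: 0 ⇒ (c0=1, c1=0)
[Gauss-Seidel] macro 5: S0 reads c0=1 → after 1×micro: 3; S1 reads c0=3 → after 3×micro: 2 ⇒ (c0=3, c1=2)
[Gauss-Seidel] macro 6: S0 reads c0=3 → after 1×micro: 1; S1 reads c0=1 → after 3×micro: 0 ⇒ (c0=1, c1=0)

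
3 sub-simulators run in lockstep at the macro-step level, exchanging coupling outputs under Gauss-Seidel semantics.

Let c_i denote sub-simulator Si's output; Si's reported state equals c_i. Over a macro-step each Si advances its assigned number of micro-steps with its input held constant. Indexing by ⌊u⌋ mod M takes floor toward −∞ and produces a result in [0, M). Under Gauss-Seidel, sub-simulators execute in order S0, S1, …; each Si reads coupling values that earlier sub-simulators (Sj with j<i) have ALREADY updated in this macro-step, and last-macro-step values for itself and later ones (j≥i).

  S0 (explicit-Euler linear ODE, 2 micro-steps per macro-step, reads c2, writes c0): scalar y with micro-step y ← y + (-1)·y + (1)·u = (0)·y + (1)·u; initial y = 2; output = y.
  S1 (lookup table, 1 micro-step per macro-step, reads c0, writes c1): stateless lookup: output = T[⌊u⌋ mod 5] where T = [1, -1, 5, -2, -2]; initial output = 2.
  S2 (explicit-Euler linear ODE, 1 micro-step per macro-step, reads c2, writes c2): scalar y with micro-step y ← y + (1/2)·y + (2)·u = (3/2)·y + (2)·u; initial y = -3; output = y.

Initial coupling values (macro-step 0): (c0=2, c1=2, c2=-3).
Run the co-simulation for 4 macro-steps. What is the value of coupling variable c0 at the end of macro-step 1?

c0 at macro-step 1 = -3

macro 1: S0 reads c2=-3 → after 2×micro: -3; S1 reads c0=-3 → after 1×micro: 5; S2 reads c2=-3 → after 1×micro: -21/2 ⇒ (c0=-3, c1=5, c2=-21/2)
macro 2: S0 reads c2=-21/2 → after 2×micro: -21/2; S1 reads c0=-21/2 → after 1×micro: -2; S2 reads c2=-21/2 → after 1×micro: -147/4 ⇒ (c0=-21/2, c1=-2, c2=-147/4)
macro 3: S0 reads c2=-147/4 → after 2×micro: -147/4; S1 reads c0=-147/4 → after 1×micro: -2; S2 reads c2=-147/4 → after 1×micro: -1029/8 ⇒ (c0=-147/4, c1=-2, c2=-1029/8)
macro 4: S0 reads c2=-1029/8 → after 2×micro: -1029/8; S1 reads c0=-1029/8 → after 1×micro: -1; S2 reads c2=-1029/8 → after 1×micro: -7203/16 ⇒ (c0=-1029/8, c1=-1, c2=-7203/16)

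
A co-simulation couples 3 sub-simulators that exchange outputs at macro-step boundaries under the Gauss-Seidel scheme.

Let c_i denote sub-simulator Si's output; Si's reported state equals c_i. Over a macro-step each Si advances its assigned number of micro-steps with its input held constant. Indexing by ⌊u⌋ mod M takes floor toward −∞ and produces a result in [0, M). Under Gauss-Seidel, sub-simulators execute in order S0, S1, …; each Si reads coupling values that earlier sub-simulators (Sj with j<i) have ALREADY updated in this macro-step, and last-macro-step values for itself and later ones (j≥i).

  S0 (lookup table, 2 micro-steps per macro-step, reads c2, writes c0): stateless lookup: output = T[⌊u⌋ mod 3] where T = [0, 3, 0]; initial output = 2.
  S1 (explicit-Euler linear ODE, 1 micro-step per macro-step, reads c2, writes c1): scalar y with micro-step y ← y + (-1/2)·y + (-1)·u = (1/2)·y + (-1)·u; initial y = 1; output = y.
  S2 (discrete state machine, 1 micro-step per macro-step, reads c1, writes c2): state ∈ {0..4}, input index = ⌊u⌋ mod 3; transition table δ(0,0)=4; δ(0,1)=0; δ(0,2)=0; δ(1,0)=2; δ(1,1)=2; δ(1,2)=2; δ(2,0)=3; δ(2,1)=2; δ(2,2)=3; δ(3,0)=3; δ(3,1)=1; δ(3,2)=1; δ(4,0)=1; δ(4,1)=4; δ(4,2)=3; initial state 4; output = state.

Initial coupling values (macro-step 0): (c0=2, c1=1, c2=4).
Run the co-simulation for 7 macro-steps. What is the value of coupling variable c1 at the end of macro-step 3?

macro 1: S0 reads c2=4 → after 2×micro: 3; S1 reads c2=4 → after 1×micro: -7/2; S2 reads c1=-7/2 → after 1×micro: 3 ⇒ (c0=3, c1=-7/2, c2=3)
macro 2: S0 reads c2=3 → after 2×micro: 0; S1 reads c2=3 → after 1×micro: -19/4; S2 reads c1=-19/4 → after 1×micro: 1 ⇒ (c0=0, c1=-19/4, c2=1)
macro 3: S0 reads c2=1 → after 2×micro: 3; S1 reads c2=1 → after 1×micro: -27/8; S2 reads c1=-27/8 → after 1×micro: 2 ⇒ (c0=3, c1=-27/8, c2=2)
macro 4: S0 reads c2=2 → after 2×micro: 0; S1 reads c2=2 → after 1×micro: -59/16; S2 reads c1=-59/16 → after 1×micro: 3 ⇒ (c0=0, c1=-59/16, c2=3)
macro 5: S0 reads c2=3 → after 2×micro: 0; S1 reads c2=3 → after 1×micro: -155/32; S2 reads c1=-155/32 → after 1×micro: 1 ⇒ (c0=0, c1=-155/32, c2=1)
macro 6: S0 reads c2=1 → after 2×micro: 3; S1 reads c2=1 → after 1×micro: -219/64; S2 reads c1=-219/64 → after 1×micro: 2 ⇒ (c0=3, c1=-219/64, c2=2)
macro 7: S0 reads c2=2 → after 2×micro: 0; S1 reads c2=2 → after 1×micro: -475/128; S2 reads c1=-475/128 → after 1×micro: 3 ⇒ (c0=0, c1=-475/128, c2=3)

c1 at macro-step 3 = -27/8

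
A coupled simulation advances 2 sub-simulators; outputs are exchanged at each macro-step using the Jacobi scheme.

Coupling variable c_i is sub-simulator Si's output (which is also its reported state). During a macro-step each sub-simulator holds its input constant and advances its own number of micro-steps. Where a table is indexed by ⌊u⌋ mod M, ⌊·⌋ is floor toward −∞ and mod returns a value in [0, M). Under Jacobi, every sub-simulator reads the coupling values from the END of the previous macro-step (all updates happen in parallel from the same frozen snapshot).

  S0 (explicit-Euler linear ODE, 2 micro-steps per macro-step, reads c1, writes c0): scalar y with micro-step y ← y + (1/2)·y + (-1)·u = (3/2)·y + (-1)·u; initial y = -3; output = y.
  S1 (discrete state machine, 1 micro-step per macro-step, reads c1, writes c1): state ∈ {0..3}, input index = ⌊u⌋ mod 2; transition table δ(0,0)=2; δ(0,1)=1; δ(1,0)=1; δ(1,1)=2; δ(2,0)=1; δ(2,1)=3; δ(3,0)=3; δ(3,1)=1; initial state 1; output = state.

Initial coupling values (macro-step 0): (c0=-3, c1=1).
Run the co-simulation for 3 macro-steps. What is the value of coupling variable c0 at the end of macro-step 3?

c0 at macro-step 3 = -3877/64

macro 1: S0 reads c1=1 → after 2×micro: -37/4; S1 reads c1=1 → after 1×micro: 2 ⇒ (c0=-37/4, c1=2)
macro 2: S0 reads c1=2 → after 2×micro: -413/16; S1 reads c1=2 → after 1×micro: 1 ⇒ (c0=-413/16, c1=1)
macro 3: S0 reads c1=1 → after 2×micro: -3877/64; S1 reads c1=1 → after 1×micro: 2 ⇒ (c0=-3877/64, c1=2)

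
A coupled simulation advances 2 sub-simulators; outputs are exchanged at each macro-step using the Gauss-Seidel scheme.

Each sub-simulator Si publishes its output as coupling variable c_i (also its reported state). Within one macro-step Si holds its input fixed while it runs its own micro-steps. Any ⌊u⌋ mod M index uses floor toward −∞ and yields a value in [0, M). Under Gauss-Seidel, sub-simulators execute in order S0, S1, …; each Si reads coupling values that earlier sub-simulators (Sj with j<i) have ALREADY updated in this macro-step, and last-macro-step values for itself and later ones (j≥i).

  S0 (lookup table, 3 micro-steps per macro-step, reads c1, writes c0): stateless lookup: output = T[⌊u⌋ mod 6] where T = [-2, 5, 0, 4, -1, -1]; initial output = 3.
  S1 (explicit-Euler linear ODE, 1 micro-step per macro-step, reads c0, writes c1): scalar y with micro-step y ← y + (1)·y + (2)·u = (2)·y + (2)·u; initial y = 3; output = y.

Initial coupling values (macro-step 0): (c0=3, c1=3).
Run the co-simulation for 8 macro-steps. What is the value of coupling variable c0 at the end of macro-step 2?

c0 at macro-step 2 = 0

macro 1: S0 reads c1=3 → after 3×micro: 4; S1 reads c0=4 → after 1×micro: 14 ⇒ (c0=4, c1=14)
macro 2: S0 reads c1=14 → after 3×micro: 0; S1 reads c0=0 → after 1×micro: 28 ⇒ (c0=0, c1=28)
macro 3: S0 reads c1=28 → after 3×micro: -1; S1 reads c0=-1 → after 1×micro: 54 ⇒ (c0=-1, c1=54)
macro 4: S0 reads c1=54 → after 3×micro: -2; S1 reads c0=-2 → after 1×micro: 104 ⇒ (c0=-2, c1=104)
macro 5: S0 reads c1=104 → after 3×micro: 0; S1 reads c0=0 → after 1×micro: 208 ⇒ (c0=0, c1=208)
macro 6: S0 reads c1=208 → after 3×micro: -1; S1 reads c0=-1 → after 1×micro: 414 ⇒ (c0=-1, c1=414)
macro 7: S0 reads c1=414 → after 3×micro: -2; S1 reads c0=-2 → after 1×micro: 824 ⇒ (c0=-2, c1=824)
macro 8: S0 reads c1=824 → after 3×micro: 0; S1 reads c0=0 → after 1×micro: 1648 ⇒ (c0=0, c1=1648)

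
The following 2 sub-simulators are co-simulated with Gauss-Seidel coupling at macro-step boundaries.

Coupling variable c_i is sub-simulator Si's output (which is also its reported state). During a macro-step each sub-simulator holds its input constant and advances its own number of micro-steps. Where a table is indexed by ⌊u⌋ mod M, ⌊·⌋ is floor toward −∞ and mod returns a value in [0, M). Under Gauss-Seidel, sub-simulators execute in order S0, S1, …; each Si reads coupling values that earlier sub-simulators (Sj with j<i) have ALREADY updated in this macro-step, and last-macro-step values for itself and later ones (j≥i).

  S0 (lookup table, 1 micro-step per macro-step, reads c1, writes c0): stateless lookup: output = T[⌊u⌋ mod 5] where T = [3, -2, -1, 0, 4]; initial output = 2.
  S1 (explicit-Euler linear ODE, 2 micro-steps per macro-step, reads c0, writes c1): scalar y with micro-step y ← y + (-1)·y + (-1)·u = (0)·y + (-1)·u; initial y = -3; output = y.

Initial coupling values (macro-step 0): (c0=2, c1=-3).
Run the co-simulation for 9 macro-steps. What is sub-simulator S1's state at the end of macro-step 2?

macro 1: S0 reads c1=-3 → after 1×micro: -1; S1 reads c0=-1 → after 2×micro: 1 ⇒ (c0=-1, c1=1)
macro 2: S0 reads c1=1 → after 1×micro: -2; S1 reads c0=-2 → after 2×micro: 2 ⇒ (c0=-2, c1=2)
macro 3: S0 reads c1=2 → after 1×micro: -1; S1 reads c0=-1 → after 2×micro: 1 ⇒ (c0=-1, c1=1)
macro 4: S0 reads c1=1 → after 1×micro: -2; S1 reads c0=-2 → after 2×micro: 2 ⇒ (c0=-2, c1=2)
macro 5: S0 reads c1=2 → after 1×micro: -1; S1 reads c0=-1 → after 2×micro: 1 ⇒ (c0=-1, c1=1)
macro 6: S0 reads c1=1 → after 1×micro: -2; S1 reads c0=-2 → after 2×micro: 2 ⇒ (c0=-2, c1=2)
macro 7: S0 reads c1=2 → after 1×micro: -1; S1 reads c0=-1 → after 2×micro: 1 ⇒ (c0=-1, c1=1)
macro 8: S0 reads c1=1 → after 1×micro: -2; S1 reads c0=-2 → after 2×micro: 2 ⇒ (c0=-2, c1=2)
macro 9: S0 reads c1=2 → after 1×micro: -1; S1 reads c0=-1 → after 2×micro: 1 ⇒ (c0=-1, c1=1)

S1 state at macro-step 2 = 2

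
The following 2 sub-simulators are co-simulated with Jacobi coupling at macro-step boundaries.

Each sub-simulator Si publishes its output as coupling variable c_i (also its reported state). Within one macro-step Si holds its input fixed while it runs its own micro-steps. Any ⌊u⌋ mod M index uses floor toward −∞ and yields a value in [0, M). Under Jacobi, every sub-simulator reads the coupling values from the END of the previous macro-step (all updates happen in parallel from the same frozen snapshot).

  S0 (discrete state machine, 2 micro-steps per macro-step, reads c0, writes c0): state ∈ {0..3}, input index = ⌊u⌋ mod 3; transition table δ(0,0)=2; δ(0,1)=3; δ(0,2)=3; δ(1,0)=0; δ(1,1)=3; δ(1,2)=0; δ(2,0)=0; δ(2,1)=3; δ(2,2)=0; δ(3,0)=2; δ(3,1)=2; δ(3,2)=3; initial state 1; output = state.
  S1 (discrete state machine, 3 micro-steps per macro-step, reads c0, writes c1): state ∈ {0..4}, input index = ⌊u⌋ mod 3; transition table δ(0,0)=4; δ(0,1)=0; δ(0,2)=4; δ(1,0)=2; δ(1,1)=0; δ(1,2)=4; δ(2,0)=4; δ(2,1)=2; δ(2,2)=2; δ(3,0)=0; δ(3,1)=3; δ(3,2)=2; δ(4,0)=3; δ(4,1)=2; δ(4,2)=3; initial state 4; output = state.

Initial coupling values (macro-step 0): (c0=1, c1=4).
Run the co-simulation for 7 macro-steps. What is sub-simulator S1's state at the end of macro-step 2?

macro 1: S0 reads c0=1 → after 2×micro: 2; S1 reads c0=1 → after 3×micro: 2 ⇒ (c0=2, c1=2)
macro 2: S0 reads c0=2 → after 2×micro: 3; S1 reads c0=2 → after 3×micro: 2 ⇒ (c0=3, c1=2)
macro 3: S0 reads c0=3 → after 2×micro: 0; S1 reads c0=3 → after 3×micro: 0 ⇒ (c0=0, c1=0)
macro 4: S0 reads c0=0 → after 2×micro: 0; S1 reads c0=0 → after 3×micro: 0 ⇒ (c0=0, c1=0)
macro 5: S0 reads c0=0 → after 2×micro: 0; S1 reads c0=0 → after 3×micro: 0 ⇒ (c0=0, c1=0)
macro 6: S0 reads c0=0 → after 2×micro: 0; S1 reads c0=0 → after 3×micro: 0 ⇒ (c0=0, c1=0)
macro 7: S0 reads c0=0 → after 2×micro: 0; S1 reads c0=0 → after 3×micro: 0 ⇒ (c0=0, c1=0)

S1 state at macro-step 2 = 2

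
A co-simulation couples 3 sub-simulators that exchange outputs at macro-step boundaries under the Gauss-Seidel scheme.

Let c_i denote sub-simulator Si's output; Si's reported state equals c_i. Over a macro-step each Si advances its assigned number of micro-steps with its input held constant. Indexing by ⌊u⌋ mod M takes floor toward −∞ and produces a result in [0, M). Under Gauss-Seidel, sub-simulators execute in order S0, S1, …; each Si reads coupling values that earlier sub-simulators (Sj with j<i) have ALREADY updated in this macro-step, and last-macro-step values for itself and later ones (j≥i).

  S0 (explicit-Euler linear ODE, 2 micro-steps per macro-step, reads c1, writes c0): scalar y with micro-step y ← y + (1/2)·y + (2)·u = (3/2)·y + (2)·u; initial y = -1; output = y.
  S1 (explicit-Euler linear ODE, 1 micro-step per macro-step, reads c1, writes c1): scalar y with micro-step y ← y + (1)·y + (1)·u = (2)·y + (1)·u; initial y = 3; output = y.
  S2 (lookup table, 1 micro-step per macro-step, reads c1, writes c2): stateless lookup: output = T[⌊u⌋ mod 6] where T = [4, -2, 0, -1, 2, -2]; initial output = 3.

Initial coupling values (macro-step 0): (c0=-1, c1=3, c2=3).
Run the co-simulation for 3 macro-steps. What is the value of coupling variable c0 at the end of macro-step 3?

macro 1: S0 reads c1=3 → after 2×micro: 51/4; S1 reads c1=3 → after 1×micro: 9; S2 reads c1=9 → after 1×micro: -1 ⇒ (c0=51/4, c1=9, c2=-1)
macro 2: S0 reads c1=9 → after 2×micro: 1179/16; S1 reads c1=9 → after 1×micro: 27; S2 reads c1=27 → after 1×micro: -1 ⇒ (c0=1179/16, c1=27, c2=-1)
macro 3: S0 reads c1=27 → after 2×micro: 19251/64; S1 reads c1=27 → after 1×micro: 81; S2 reads c1=81 → after 1×micro: -1 ⇒ (c0=19251/64, c1=81, c2=-1)

c0 at macro-step 3 = 19251/64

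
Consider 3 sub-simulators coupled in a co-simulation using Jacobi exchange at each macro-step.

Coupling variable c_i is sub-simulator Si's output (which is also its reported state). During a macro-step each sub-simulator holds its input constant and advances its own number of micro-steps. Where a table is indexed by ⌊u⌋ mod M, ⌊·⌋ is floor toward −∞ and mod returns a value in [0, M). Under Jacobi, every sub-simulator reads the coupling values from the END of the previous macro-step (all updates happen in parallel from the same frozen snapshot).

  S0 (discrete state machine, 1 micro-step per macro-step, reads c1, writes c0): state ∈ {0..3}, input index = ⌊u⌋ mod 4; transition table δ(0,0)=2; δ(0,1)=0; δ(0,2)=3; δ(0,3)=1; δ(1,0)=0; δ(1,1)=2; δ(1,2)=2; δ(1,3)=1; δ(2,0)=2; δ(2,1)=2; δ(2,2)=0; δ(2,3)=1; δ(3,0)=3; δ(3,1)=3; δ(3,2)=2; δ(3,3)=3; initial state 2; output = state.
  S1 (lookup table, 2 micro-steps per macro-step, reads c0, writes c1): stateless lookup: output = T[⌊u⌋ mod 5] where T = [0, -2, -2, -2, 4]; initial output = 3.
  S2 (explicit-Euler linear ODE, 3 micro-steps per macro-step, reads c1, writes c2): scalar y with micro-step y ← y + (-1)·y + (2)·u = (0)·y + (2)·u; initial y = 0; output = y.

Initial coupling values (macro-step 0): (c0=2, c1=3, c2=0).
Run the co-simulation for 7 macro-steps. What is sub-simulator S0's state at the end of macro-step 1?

S0 state at macro-step 1 = 1

macro 1: S0 reads c1=3 → after 1×micro: 1; S1 reads c0=2 → after 2×micro: -2; S2 reads c1=3 → after 3×micro: 6 ⇒ (c0=1, c1=-2, c2=6)
macro 2: S0 reads c1=-2 → after 1×micro: 2; S1 reads c0=1 → after 2×micro: -2; S2 reads c1=-2 → after 3×micro: -4 ⇒ (c0=2, c1=-2, c2=-4)
macro 3: S0 reads c1=-2 → after 1×micro: 0; S1 reads c0=2 → after 2×micro: -2; S2 reads c1=-2 → after 3×micro: -4 ⇒ (c0=0, c1=-2, c2=-4)
macro 4: S0 reads c1=-2 → after 1×micro: 3; S1 reads c0=0 → after 2×micro: 0; S2 reads c1=-2 → after 3×micro: -4 ⇒ (c0=3, c1=0, c2=-4)
macro 5: S0 reads c1=0 → after 1×micro: 3; S1 reads c0=3 → after 2×micro: -2; S2 reads c1=0 → after 3×micro: 0 ⇒ (c0=3, c1=-2, c2=0)
macro 6: S0 reads c1=-2 → after 1×micro: 2; S1 reads c0=3 → after 2×micro: -2; S2 reads c1=-2 → after 3×micro: -4 ⇒ (c0=2, c1=-2, c2=-4)
macro 7: S0 reads c1=-2 → after 1×micro: 0; S1 reads c0=2 → after 2×micro: -2; S2 reads c1=-2 → after 3×micro: -4 ⇒ (c0=0, c1=-2, c2=-4)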